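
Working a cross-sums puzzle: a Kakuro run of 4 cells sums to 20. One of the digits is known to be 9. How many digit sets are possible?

5

4 distinct digits from 1–9 sum between 10 and 30.
Keeping only sets containing 9.
Enumerating: {1,2,8,9}, {1,3,7,9}, {1,4,6,9}, {2,3,6,9}, {2,4,5,9}.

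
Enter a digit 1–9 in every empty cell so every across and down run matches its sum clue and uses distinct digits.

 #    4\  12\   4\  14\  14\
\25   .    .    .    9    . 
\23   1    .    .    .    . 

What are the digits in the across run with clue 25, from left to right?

4 in 2 cells must be {1,3}.
R1C1 = 4 − 1 = 3 completes the 4 down.
Given what's placed, R1C3 must be 1 to fit the 25 across and 4 down.
R2C3 = 4 − 1 = 3 completes the 4 down.
R2C4 = 14 − 9 = 5 completes the 14 down.
R2C2 = 8: the only remaining digit allowed by both the 23 across and the 12 down.
R2C5 = 23 − 17 = 6 completes the 23 across.
R1C2 = 12 − 8 = 4 completes the 12 down.
R1C5 = 25 − 17 = 8 completes the 25 across.

3 4 1 9 8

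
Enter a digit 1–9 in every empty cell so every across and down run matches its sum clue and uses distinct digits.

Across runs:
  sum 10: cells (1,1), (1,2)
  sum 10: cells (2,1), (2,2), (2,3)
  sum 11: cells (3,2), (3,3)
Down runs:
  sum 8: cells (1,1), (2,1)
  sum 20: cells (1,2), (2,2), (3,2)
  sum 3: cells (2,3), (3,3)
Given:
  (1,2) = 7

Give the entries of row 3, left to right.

9 2

3 in 2 cells must be {1,2}.
(1,1) = 10 − 7 = 3 completes the 10 across.
(2,1) = 8 − 3 = 5 completes the 8 down.
(2,2) = 4: the only remaining digit allowed by both the 10 across and the 20 down.
(2,3) = 10 − 9 = 1 completes the 10 across.
(3,2) = 20 − 11 = 9 completes the 20 down.
(3,3) = 11 − 9 = 2 completes the 11 across.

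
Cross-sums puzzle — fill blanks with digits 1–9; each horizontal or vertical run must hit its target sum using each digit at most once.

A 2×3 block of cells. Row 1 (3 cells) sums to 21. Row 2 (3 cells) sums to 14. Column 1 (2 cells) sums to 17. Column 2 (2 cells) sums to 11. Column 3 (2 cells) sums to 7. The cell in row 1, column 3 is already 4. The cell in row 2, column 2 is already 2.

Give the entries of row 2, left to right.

9 2 3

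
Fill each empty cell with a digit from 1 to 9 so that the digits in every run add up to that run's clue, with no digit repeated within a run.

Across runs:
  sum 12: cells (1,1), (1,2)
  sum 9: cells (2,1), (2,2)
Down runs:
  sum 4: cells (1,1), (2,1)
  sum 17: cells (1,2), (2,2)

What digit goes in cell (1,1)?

4 in 2 cells must be {1,3}; 17 in 2 cells must be {8,9}.
The 12 across and the 4 down share only 3, so (1,1) = 3.
(1,2) = 12 − 3 = 9 completes the 12 across.
(2,1) = 4 − 3 = 1 completes the 4 down.
(2,2) = 9 − 1 = 8 completes the 9 across.

3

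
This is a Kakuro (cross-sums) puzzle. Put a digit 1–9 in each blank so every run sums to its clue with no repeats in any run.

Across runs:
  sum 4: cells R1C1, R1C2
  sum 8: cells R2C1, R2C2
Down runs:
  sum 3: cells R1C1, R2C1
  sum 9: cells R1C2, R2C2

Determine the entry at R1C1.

4 in 2 cells must be {1,3}; 3 in 2 cells must be {1,2}.
The 4 across and the 3 down share only 1, so R1C1 = 1.
R1C2 = 4 − 1 = 3 completes the 4 across.
R2C1 = 3 − 1 = 2 completes the 3 down.
R2C2 = 8 − 2 = 6 completes the 8 across.

1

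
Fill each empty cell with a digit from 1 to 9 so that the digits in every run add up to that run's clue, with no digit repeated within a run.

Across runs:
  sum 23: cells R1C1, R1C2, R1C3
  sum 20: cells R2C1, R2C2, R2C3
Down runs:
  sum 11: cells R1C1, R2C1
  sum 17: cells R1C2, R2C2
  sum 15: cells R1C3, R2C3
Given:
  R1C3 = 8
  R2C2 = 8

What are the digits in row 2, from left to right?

23 in 3 cells must be {6,8,9}; 17 in 2 cells must be {8,9}.
R1C2 = 17 − 8 = 9 completes the 17 down.
R2C3 = 15 − 8 = 7 completes the 15 down.
R1C1 = 23 − 17 = 6 completes the 23 across.
R2C1 = 20 − 15 = 5 completes the 20 across.

5 8 7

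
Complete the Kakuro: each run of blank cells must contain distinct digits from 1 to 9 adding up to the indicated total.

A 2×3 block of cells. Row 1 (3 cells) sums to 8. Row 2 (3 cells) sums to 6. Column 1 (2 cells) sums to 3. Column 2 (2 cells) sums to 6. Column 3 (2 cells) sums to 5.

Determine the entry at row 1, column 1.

6 in 3 cells must be {1,2,3}; 3 in 2 cells must be {1,2}.
Nothing is forced directly, so branch on (1,1), whose candidates are 1 or 2. If (1,1) = 2: that forces (1,3) = 1, (2,1) = 1, (2,2) = 2, after which (2,3) would have to be in {3} for the 6 across but in {4} for the 5 down — contradiction. So (1,1) = 1.
(2,1) = 3 − 1 = 2 completes the 3 down.
Given what's placed, (2,2) must be 1 to fit the 6 across and 6 down.
(2,3) = 6 − 3 = 3 completes the 6 across.
(1,2) = 6 − 1 = 5 completes the 6 down.
(1,3) = 8 − 6 = 2 completes the 8 across.

1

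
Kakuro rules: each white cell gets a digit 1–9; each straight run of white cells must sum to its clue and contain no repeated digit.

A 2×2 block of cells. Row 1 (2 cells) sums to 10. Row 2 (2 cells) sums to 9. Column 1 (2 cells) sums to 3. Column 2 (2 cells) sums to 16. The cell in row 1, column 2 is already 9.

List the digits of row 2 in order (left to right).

3 in 2 cells must be {1,2}; 16 in 2 cells must be {7,9}.
(1,1) = 10 − 9 = 1 completes the 10 across.
(2,1) = 3 − 1 = 2 completes the 3 down.
(2,2) = 9 − 2 = 7 completes the 9 across.

2 7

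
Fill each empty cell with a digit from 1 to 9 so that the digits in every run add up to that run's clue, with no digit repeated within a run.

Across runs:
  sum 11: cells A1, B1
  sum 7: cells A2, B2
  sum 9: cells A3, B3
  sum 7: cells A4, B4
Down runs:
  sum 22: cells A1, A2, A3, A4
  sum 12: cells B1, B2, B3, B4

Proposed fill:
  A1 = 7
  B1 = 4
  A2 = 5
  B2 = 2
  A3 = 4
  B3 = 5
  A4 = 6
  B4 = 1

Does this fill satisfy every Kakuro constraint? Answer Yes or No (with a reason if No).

Yes

Across: 7+4=11; 5+2=7; 4+5=9; 6+1=7. Down: 7+5+4+6=22; 4+2+5+1=12. No digit repeats within any run.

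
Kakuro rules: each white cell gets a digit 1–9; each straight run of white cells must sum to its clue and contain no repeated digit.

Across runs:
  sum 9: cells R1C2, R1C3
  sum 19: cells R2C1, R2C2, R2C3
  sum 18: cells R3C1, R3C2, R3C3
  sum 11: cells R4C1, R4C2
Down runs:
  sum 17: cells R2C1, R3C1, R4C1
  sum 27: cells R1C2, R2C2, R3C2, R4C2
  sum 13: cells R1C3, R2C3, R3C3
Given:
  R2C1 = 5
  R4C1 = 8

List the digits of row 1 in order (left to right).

7 2

R3C1 = 17 − 13 = 4 completes the 17 down.
R4C2 = 11 − 8 = 3 completes the 11 across.
R2C2 = 8: the only remaining digit allowed by both the 19 across and the 27 down.
R2C3 = 19 − 13 = 6 completes the 19 across.
R3C2 = 9: the only remaining digit allowed by both the 18 across and the 27 down.
R3C3 = 18 − 13 = 5 completes the 18 across.
R1C2 = 27 − 20 = 7 completes the 27 down.
R1C3 = 9 − 7 = 2 completes the 9 across.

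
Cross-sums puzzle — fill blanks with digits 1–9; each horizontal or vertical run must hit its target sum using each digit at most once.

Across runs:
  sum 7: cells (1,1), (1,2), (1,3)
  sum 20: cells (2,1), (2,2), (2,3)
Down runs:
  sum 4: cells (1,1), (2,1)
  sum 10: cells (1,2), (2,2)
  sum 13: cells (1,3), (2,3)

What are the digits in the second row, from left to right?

3 8 9

7 in 3 cells must be {1,2,4}; 4 in 2 cells must be {1,3}.
The 7 across and the 4 down share only 1, so (1,1) = 1.
Given what's placed, (1,3) must be 4 to fit the 7 across and 13 down.
(2,1) = 4 − 1 = 3 completes the 4 down.
(2,3) = 13 − 4 = 9 completes the 13 down.
(1,2) = 7 − 5 = 2 completes the 7 across.
(2,2) = 20 − 12 = 8 completes the 20 across.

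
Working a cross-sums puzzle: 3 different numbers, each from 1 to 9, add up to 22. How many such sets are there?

2

3 distinct digits from 1–9 sum between 6 and 24.
Enumerating: {5,8,9}, {6,7,9}.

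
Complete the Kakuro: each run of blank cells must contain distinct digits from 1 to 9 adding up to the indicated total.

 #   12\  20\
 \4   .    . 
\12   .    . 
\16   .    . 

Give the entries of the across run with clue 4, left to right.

1 3

4 in 2 cells must be {1,3}; 16 in 2 cells must be {7,9}.
The 4 across and the 20 down share only 3, so R1C2 = 3.
Given what's placed, R3C2 must be 9 to fit the 16 across and 20 down.
R1C1 = 4 − 3 = 1 completes the 4 across.
R2C2 = 20 − 12 = 8 completes the 20 down.
R3C1 = 16 − 9 = 7 completes the 16 across.
R2C1 = 12 − 8 = 4 completes the 12 across.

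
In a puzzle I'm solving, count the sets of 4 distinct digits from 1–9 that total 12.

2

4 distinct digits from 1–9 sum between 10 and 30.
Enumerating: {1,2,3,6}, {1,2,4,5}.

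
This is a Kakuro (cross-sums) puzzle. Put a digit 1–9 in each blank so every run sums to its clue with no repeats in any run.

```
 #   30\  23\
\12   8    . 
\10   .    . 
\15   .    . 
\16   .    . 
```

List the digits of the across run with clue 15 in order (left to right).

16 in 2 cells must be {7,9}; 30 in 4 cells must be {6,7,8,9}.
R1C2 = 12 − 8 = 4 completes the 12 across.
Nothing is forced directly, so branch on R2C1, whose candidates are 6 or 7 or 9. If R2C1 = 6: then R2C2 would have to be in {4} for the 10 across but in {2,3,5,6,7,8,9} for the 23 down — contradiction. If R2C1 = 9: then R2C2 would have to be in {1} for the 10 across but in {2,3,5,6,7,8,9} for the 23 down — contradiction. So R2C1 = 7.
R2C2 = 10 − 7 = 3 completes the 10 across.
Given what's placed, R4C1 must be 9 to fit the 16 across and 30 down.
R4C2 = 16 − 9 = 7 completes the 16 across.
R3C1 = 30 − 24 = 6 completes the 30 down.
R3C2 = 15 − 6 = 9 completes the 15 across.

6, 9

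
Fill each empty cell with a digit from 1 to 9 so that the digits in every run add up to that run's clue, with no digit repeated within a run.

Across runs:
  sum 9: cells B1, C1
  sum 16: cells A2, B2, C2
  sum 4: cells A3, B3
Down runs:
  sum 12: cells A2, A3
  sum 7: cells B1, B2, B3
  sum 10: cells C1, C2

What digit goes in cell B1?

4 in 2 cells must be {1,3}; 7 in 3 cells must be {1,2,4}.
The 4 across and the 12 down share only 3, so A3 = 3.
B3 = 4 − 3 = 1 completes the 4 across.
A2 = 12 − 3 = 9 completes the 12 down.
No cell is forced outright now. B1 can only be 2 or 4 (the digits allowed by both its 9 across and its 7 down). If B1 = 4: then C1 would have to be in {5} for the 9 across but in {1,2,3,4,6,7,8,9} for the 10 down — contradiction. So B1 = 2.
C1 = 9 − 2 = 7 completes the 9 across.
B2 = 7 − 3 = 4 completes the 7 down.
C2 = 16 − 13 = 3 completes the 16 across.

2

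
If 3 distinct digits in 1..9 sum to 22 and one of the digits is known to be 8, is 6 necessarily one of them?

The only way to make 22 from 3 distinct digits under that restriction is {5,8,9}, which does not contain 6.

No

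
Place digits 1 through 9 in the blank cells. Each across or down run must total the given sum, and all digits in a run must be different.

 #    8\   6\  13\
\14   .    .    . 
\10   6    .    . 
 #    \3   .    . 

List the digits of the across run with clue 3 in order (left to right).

3 in 2 cells must be {1,2}; 6 in 3 cells must be {1,2,3}.
R1C1 = 8 − 6 = 2 completes the 8 down.
R1C2 = 3: the only remaining digit allowed by both the 14 across and the 6 down.
R1C3 = 14 − 5 = 9 completes the 14 across.
R2C2 = 1: the only remaining digit allowed by both the 10 across and the 6 down.
R2C3 = 10 − 7 = 3 completes the 10 across.
R3C2 = 6 − 4 = 2 completes the 6 down.
R3C3 = 3 − 2 = 1 completes the 3 across.

2 1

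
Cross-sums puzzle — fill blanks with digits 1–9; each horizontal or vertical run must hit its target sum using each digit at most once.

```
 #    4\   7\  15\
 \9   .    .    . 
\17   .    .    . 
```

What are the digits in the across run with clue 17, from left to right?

4 in 2 cells must be {1,3}.
The 9 across and the 15 down share only 6, so R1C3 = 6.
R2C3 = 15 − 6 = 9 completes the 15 down.
Given what's placed, R1C1 must be 1 to fit the 9 across and 4 down.
R1C2 = 9 − 7 = 2 completes the 9 across.
R2C1 = 4 − 1 = 3 completes the 4 down.
R2C2 = 17 − 12 = 5 completes the 17 across.

3, 5, 9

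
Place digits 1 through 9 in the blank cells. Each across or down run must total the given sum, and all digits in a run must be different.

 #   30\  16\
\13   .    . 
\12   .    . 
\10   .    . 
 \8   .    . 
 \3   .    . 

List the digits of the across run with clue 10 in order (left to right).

9 1

3 in 2 cells must be {1,2}; 16 in 5 cells must be {1,2,3,4,6}.
Nothing is forced directly, so branch on R1C2, whose candidates are 4 or 6. If R1C2 = 4: that forces R1C1 = 9, R2C2 = 3, after which R2C1 would have to be in {9} for the 12 across but in {1,2,3,4,5,6,7,8} for the 30 down — contradiction. So R1C2 = 6.
R1C1 = 13 − 6 = 7 completes the 13 across.
Nothing is forced directly, so branch on R5C1, whose candidates are 1 or 2. If R5C1 = 2: then R4C1 would have to be in {1,2,3,5,6,7} for the 8 across but in {4,8,9} for the 30 down — contradiction. So R5C1 = 1.
R4C1 = 5: the only remaining digit allowed by both the 8 across and the 30 down.
R4C2 = 8 − 5 = 3 completes the 8 across.
R5C2 = 3 − 1 = 2 completes the 3 across.
Given what's placed, R2C2 must be 4 to fit the 12 across and 16 down.
R3C2 = 16 − 15 = 1 completes the 16 down.
R2C1 = 12 − 4 = 8 completes the 12 across.
R3C1 = 10 − 1 = 9 completes the 10 across.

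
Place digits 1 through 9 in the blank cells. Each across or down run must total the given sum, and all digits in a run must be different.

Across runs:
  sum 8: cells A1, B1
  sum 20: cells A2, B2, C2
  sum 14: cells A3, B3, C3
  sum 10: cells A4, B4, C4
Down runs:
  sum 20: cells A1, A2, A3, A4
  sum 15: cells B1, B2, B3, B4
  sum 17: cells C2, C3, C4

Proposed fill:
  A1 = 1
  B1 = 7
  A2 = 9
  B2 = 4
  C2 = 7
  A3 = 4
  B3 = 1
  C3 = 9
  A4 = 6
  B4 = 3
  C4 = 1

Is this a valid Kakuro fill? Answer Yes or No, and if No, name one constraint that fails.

Across: 1+7=8; 9+4+7=20; 4+1+9=14; 6+3+1=10. Down: 1+9+4+6=20; 7+4+1+3=15; 7+9+1=17. No digit repeats within any run.

Yes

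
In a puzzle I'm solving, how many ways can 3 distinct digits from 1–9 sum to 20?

4

3 distinct digits from 1–9 sum between 6 and 24.
Enumerating: {3,8,9}, {4,7,9}, {5,6,9}, {5,7,8}.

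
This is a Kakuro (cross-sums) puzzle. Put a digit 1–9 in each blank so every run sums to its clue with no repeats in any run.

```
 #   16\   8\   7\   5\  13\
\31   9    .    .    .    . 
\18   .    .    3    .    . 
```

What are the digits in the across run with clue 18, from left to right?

7 1 3 2 5

16 in 2 cells must be {7,9}.
R1C3 = 7 − 3 = 4 completes the 7 down.
Given what's placed, R1C4 must be 3 to fit the 31 across and 5 down.
R2C1 = 16 − 9 = 7 completes the 16 down.
R2C4 = 5 − 3 = 2 completes the 5 down.
R2C5 = 5: the only remaining digit allowed by both the 18 across and the 13 down.
Given what's placed, R1C2 must be 7 to fit the 31 across and 8 down.
R1C5 = 31 − 23 = 8 completes the 31 across.
R2C2 = 18 − 17 = 1 completes the 18 across.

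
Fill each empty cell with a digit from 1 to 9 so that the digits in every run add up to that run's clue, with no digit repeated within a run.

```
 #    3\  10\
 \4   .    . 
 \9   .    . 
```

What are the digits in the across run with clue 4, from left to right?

1 3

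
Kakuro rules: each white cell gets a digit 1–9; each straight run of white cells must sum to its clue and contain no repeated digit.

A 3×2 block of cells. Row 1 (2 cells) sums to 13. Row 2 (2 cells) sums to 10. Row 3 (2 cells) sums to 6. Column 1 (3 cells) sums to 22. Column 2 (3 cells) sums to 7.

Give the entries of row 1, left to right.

7 in 3 cells must be {1,2,4}.
The 13 across and the 7 down share only 4, so (1,2) = 4.
The 6 across and the 22 down share only 5, so (3,1) = 5.
(3,2) = 6 − 5 = 1 completes the 6 across.
(1,1) = 13 − 4 = 9 completes the 13 across.
(2,1) = 22 − 14 = 8 completes the 22 down.
(2,2) = 10 − 8 = 2 completes the 10 across.

9 4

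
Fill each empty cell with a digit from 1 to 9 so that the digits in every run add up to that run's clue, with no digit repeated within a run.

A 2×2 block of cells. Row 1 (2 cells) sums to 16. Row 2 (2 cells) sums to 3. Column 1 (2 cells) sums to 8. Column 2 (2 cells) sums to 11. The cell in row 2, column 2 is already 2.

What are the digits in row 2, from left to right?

16 in 2 cells must be {7,9}; 3 in 2 cells must be {1,2}.
(1,1) = 7: only digit in both the 16-across and 8-down candidate sets.
(1,2) = 16 − 7 = 9 completes the 16 across.
(2,1) = 3 − 2 = 1 completes the 3 across.

1, 2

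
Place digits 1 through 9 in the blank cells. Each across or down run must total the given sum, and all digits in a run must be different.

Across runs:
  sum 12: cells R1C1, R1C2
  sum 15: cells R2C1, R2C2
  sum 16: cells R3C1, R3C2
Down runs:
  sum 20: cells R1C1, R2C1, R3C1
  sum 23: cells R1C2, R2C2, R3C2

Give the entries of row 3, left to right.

7 9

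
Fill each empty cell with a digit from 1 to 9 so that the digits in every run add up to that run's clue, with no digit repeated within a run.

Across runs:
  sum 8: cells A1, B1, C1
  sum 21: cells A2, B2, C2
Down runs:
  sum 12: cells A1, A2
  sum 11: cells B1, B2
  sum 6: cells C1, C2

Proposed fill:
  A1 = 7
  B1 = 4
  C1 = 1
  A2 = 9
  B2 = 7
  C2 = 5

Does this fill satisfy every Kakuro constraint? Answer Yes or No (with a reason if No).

No — the across run A1–C1 sums to 12, not 8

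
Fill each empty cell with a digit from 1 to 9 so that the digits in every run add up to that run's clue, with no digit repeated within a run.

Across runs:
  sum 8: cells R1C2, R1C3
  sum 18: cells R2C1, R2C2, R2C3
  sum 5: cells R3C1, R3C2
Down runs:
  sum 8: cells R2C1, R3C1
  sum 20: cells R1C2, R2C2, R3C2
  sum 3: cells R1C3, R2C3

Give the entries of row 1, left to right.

3 in 2 cells must be {1,2}.
Nothing is forced directly, so branch on R3C2, whose candidates are 3 or 4. If R3C2 = 3: then R1C2 would have to be in {1,2,3,5,6,7} for the 8 across but in {8,9} for the 20 down — contradiction. So R3C2 = 4.
R1C2 = 7: the only remaining digit allowed by both the 8 across and the 20 down.
R1C3 = 8 − 7 = 1 completes the 8 across.
R2C2 = 20 − 11 = 9 completes the 20 down.
R2C3 = 3 − 1 = 2 completes the 3 down.
R3C1 = 5 − 4 = 1 completes the 5 across.
R2C1 = 18 − 11 = 7 completes the 18 across.

7 1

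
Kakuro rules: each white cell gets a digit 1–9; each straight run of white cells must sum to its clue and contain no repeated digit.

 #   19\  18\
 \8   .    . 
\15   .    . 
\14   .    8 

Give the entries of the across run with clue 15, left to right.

8 7

R3C1 = 14 − 8 = 6 completes the 14 across.
Given what's placed, R1C1 must be 5 to fit the 8 across and 19 down.
R1C2 = 8 − 5 = 3 completes the 8 across.
R2C1 = 19 − 11 = 8 completes the 19 down.
R2C2 = 15 − 8 = 7 completes the 15 across.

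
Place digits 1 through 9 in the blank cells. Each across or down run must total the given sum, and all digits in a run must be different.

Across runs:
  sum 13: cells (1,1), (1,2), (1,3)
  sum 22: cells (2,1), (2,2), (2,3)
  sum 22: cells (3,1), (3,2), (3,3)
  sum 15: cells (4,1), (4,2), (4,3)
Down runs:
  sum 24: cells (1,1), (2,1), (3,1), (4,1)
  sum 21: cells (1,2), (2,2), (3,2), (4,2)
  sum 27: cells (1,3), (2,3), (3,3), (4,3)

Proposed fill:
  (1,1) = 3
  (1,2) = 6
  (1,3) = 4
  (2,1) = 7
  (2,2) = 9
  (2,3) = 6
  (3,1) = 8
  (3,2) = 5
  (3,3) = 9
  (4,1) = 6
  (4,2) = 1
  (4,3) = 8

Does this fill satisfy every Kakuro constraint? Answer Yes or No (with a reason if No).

Yes

Across: 3+6+4=13; 7+9+6=22; 8+5+9=22; 6+1+8=15. Down: 3+7+8+6=24; 6+9+5+1=21; 4+6+9+8=27. No digit repeats within any run.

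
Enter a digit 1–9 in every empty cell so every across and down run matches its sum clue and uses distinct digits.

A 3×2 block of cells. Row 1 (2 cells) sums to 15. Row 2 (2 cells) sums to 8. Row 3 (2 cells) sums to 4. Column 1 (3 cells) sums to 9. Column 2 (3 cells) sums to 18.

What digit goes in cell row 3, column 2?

3

4 in 2 cells must be {1,3}.
The 15 across and the 9 down share only 6, so (1,1) = 6.
(1,2) = 15 − 6 = 9 completes the 15 across.
Given what's placed, (3,1) must be 1 to fit the 4 across and 9 down.
(3,2) = 4 − 1 = 3 completes the 4 across.
(2,1) = 9 − 7 = 2 completes the 9 down.
(2,2) = 8 − 2 = 6 completes the 8 across.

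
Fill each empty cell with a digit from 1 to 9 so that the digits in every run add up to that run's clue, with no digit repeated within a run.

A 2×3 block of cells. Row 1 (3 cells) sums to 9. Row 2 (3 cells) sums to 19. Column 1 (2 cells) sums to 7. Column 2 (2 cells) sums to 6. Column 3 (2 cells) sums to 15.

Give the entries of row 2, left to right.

6 4 9

The 9 across and the 15 down share only 6, so (1,3) = 6.
(2,3) = 15 − 6 = 9 completes the 15 down.
Nothing is forced directly, so branch on (2,2), whose candidates are 2 or 4. If (2,2) = 2: then (1,2) would have to be in {1,2} for the 9 across but in {4} for the 6 down — contradiction. So (2,2) = 4.
(1,2) = 6 − 4 = 2 completes the 6 down.
(2,1) = 19 − 13 = 6 completes the 19 across.
(1,1) = 9 − 8 = 1 completes the 9 across.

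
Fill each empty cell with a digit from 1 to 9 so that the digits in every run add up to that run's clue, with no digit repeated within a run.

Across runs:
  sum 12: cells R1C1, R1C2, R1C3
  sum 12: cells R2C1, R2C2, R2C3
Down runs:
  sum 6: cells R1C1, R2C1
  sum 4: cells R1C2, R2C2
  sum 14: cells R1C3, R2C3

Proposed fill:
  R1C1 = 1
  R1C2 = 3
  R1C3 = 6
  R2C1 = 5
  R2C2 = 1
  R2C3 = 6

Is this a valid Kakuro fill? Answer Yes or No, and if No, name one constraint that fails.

No — the across run R1C1–R1C3 sums to 10, not 12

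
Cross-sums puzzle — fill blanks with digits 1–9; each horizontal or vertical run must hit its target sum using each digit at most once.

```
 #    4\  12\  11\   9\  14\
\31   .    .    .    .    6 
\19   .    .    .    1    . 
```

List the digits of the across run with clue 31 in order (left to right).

4 in 2 cells must be {1,3}.
R1C4 = 9 − 1 = 8 completes the 9 down.
Given what's placed, R2C1 must be 3 to fit the 19 across and 4 down.
R2C5 = 14 − 6 = 8 completes the 14 down.
R1C1 = 4 − 3 = 1 completes the 4 down.
Given what's placed, R2C2 must be 5 to fit the 19 across and 12 down.
R2C3 = 19 − 17 = 2 completes the 19 across.
R1C2 = 12 − 5 = 7 completes the 12 down.
R1C3 = 31 − 22 = 9 completes the 31 across.

1 7 9 8 6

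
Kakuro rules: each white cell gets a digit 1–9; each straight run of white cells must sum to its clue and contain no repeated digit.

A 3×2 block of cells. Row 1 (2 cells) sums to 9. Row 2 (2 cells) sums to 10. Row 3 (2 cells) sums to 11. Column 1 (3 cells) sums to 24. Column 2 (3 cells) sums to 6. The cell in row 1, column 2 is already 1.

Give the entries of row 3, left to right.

24 in 3 cells must be {7,8,9}; 6 in 3 cells must be {1,2,3}.
(1,1) = 9 − 1 = 8 completes the 9 across.
No cell is forced outright now. (2,1) can only be 7 or 9 (the digits allowed by both its 10 across and its 24 down). If (2,1) = 9: then (2,2) would have to be in {1} for the 10 across but in {2,3} for the 6 down — contradiction. So (2,1) = 7.
(2,2) = 10 − 7 = 3 completes the 10 across.
(3,1) = 24 − 15 = 9 completes the 24 down.
(3,2) = 11 − 9 = 2 completes the 11 across.

9 2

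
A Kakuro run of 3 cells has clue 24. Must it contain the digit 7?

The only way to make 24 from 3 distinct digits is {7,8,9}, which contains 7.

Yes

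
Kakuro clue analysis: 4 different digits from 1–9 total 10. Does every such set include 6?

No

The only way to make 10 from 4 distinct digits is {1,2,3,4}, which does not contain 6.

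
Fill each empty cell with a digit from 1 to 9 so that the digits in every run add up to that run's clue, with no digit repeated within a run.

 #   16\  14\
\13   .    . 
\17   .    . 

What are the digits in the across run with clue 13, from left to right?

7, 6

17 in 2 cells must be {8,9}; 16 in 2 cells must be {7,9}.
The 17 across and the 16 down share only 9, so R2C1 = 9.
R2C2 = 17 − 9 = 8 completes the 17 across.
R1C1 = 16 − 9 = 7 completes the 16 down.
R1C2 = 13 − 7 = 6 completes the 13 across.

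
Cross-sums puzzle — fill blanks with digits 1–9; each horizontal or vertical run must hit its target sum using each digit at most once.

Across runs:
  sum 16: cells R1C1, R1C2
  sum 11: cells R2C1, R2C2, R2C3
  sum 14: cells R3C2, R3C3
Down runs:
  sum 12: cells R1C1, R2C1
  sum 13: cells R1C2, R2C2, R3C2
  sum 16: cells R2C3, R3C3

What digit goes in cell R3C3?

9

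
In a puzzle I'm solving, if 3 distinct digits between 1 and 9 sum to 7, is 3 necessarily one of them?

No

The only way to make 7 from 3 distinct digits is {1,2,4}, which does not contain 3.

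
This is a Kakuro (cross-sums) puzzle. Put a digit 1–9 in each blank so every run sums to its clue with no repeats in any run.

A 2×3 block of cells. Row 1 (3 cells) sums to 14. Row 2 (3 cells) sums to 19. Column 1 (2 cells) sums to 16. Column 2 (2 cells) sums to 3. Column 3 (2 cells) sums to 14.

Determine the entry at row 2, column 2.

2

16 in 2 cells must be {7,9}; 3 in 2 cells must be {1,2}.
The 19 across and the 3 down share only 2, so (2,2) = 2.
(1,2) = 3 − 2 = 1 completes the 3 down.
Given what's placed, (2,1) must be 9 to fit the 19 across and 16 down.
(2,3) = 19 − 11 = 8 completes the 19 across.
(1,1) = 16 − 9 = 7 completes the 16 down.
(1,3) = 14 − 8 = 6 completes the 14 across.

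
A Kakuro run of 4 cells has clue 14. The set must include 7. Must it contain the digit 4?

Yes

The only way to make 14 from 4 distinct digits under that restriction is {1,2,4,7}, which contains 4.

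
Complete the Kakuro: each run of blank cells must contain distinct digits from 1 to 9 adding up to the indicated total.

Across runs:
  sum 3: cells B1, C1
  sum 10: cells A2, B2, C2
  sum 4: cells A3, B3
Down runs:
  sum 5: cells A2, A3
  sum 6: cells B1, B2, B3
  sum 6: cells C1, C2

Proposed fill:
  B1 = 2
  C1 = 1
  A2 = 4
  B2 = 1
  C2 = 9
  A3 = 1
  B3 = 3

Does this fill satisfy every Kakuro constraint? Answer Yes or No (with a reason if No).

No — the down run C1–C2 sums to 10, not 6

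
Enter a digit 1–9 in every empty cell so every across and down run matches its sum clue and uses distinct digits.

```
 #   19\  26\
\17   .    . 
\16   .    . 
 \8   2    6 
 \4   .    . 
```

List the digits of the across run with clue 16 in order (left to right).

17 in 2 cells must be {8,9}; 16 in 2 cells must be {7,9}; 4 in 2 cells must be {1,3}.
R4C2 = 3: the only remaining digit allowed by both the 4 across and the 26 down.
Given what's placed, R2C2 must be 9 to fit the 16 across and 26 down.
R4C1 = 4 − 3 = 1 completes the 4 across.
Given what's placed, R1C1 must be 9 to fit the 17 across and 19 down.
R1C2 = 17 − 9 = 8 completes the 17 across.
R2C1 = 16 − 9 = 7 completes the 16 across.

7, 9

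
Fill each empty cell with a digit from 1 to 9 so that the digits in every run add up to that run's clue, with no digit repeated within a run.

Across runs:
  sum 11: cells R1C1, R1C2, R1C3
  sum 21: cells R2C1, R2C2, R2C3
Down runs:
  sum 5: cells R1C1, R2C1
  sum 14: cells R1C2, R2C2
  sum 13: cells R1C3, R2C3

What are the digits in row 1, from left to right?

The 21 across and the 5 down share only 4, so R2C1 = 4.
R1C1 = 5 − 4 = 1 completes the 5 down.
Nothing is forced directly, so branch on R1C2, whose candidates are 6 or 8. If R1C2 = 8: then R1C3 would have to be in {2} for the 11 across but in {4,5,6,7,8,9} for the 13 down — contradiction. So R1C2 = 6.
R1C3 = 11 − 7 = 4 completes the 11 across.
R2C2 = 14 − 6 = 8 completes the 14 down.
R2C3 = 21 − 12 = 9 completes the 21 across.

1 6 4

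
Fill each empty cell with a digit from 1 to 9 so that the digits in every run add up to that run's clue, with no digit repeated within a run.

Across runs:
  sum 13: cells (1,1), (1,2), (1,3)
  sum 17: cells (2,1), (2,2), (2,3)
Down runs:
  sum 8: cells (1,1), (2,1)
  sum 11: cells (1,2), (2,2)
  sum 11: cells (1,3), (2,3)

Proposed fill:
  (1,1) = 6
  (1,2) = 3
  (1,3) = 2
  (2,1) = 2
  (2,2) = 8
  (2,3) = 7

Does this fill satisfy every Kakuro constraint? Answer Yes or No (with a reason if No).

No — the down run (1,3)–(2,3) sums to 9, not 11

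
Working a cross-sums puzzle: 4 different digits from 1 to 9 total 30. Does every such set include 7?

Yes

The only way to make 30 from 4 distinct digits is {6,7,8,9}, which contains 7.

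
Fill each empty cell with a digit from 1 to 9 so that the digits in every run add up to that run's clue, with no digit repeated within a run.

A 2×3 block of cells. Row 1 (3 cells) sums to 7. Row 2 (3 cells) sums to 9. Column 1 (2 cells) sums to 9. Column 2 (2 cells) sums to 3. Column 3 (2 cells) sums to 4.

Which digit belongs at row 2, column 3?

3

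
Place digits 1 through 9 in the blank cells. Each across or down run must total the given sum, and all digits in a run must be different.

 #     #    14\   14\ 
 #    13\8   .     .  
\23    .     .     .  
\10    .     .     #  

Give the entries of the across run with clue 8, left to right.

23 in 3 cells must be {6,8,9}.
Nothing is forced directly, so branch on R1C3, whose candidates are 5 or 6. If R1C3 = 5: that forces R1C2 = 3, R2C3 = 9, R2C2 = 6, after which R3C2 would have to be in {1,2,3,4,6,7,8,9} for the 10 across but in {5} for the 14 down — contradiction. So R1C3 = 6.
R1C2 = 8 − 6 = 2 completes the 8 across.
R2C3 = 14 − 6 = 8 completes the 14 down.
R2C2 = 9: the only remaining digit allowed by both the 23 across and the 14 down.
R3C2 = 14 − 11 = 3 completes the 14 down.
R2C1 = 23 − 17 = 6 completes the 23 across.
R3C1 = 10 − 3 = 7 completes the 10 across.

2 6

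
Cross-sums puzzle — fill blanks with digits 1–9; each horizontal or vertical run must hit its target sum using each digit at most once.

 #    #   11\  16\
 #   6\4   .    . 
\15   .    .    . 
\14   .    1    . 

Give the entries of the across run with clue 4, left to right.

3 1

4 in 2 cells must be {1,3}.
R1C2 = 3: the only remaining digit allowed by both the 4 across and the 11 down.
R1C3 = 4 − 3 = 1 completes the 4 across.
R2C2 = 11 − 4 = 7 completes the 11 down.
R2C3 = 6: the only remaining digit allowed by both the 15 across and the 16 down.
R3C3 = 16 − 7 = 9 completes the 16 down.
R2C1 = 15 − 13 = 2 completes the 15 across.
R3C1 = 14 − 10 = 4 completes the 14 across.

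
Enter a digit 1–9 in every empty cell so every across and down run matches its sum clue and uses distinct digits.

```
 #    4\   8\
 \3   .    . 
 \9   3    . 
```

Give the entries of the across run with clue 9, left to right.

3 6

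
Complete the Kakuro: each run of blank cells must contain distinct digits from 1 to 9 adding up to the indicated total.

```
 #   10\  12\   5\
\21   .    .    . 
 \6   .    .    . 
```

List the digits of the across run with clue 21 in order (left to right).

8 9 4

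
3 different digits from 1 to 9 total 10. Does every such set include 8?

No

Counterexample: {1,2,7} sums to 10 without using 8.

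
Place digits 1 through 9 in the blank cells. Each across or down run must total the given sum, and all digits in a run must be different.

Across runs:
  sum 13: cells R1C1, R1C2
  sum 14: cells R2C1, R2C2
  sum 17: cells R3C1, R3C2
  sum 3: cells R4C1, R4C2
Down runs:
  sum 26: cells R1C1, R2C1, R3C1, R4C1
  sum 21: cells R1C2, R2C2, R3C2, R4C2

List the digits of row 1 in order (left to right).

17 in 2 cells must be {8,9}; 3 in 2 cells must be {1,2}.
Only 2 fits R4C1 under both its across sum 3 and down sum 26.
R4C2 = 3 − 2 = 1 completes the 3 across.
Nothing is forced directly, so branch on R2C1, whose candidates are 8 or 9. If R2C1 = 8: that forces R2C2 = 6, R3C1 = 9, after which R3C2 would have to be in {8} for the 17 across but in {5,9} for the 21 down — contradiction. So R2C1 = 9.
R2C2 = 14 − 9 = 5 completes the 14 across.
R3C1 = 8: the only remaining digit allowed by both the 17 across and the 26 down.
R3C2 = 17 − 8 = 9 completes the 17 across.
R1C1 = 26 − 19 = 7 completes the 26 down.
R1C2 = 13 − 7 = 6 completes the 13 across.

7 6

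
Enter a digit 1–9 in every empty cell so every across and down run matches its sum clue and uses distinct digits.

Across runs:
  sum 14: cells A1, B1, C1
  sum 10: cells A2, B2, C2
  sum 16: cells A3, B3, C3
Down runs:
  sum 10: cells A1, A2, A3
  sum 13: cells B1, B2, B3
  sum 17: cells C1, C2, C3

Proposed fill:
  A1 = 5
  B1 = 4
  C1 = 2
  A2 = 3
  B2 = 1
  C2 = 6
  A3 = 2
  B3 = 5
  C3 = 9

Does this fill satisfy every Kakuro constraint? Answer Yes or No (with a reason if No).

No — the down run B1–B3 sums to 10, not 13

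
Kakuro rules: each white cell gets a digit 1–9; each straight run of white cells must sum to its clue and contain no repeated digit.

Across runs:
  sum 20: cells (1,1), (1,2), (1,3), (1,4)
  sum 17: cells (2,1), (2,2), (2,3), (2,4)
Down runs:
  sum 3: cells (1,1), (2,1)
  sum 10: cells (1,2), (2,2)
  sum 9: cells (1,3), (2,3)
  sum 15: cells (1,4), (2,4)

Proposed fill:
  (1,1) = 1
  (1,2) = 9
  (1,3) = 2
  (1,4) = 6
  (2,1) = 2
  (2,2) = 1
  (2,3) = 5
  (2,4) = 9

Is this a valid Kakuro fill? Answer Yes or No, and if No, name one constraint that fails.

No — the down run (1,3)–(2,3) sums to 7, not 9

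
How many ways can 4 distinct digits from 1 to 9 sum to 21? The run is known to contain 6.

4 distinct digits from 1–9 sum between 10 and 30.
Keeping only sets containing 6.
Enumerating: {1,5,6,9}, {2,4,6,9}, {2,5,6,8}, {3,4,6,8}, {3,5,6,7}.

5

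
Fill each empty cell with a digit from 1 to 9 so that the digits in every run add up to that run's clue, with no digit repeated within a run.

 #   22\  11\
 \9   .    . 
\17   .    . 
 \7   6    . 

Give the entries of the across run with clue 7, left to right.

6 1

17 in 2 cells must be {8,9}.
R1C1 = 7: the only remaining digit allowed by both the 9 across and the 22 down.
R1C2 = 9 − 7 = 2 completes the 9 across.
R2C1 = 22 − 13 = 9 completes the 22 down.
R2C2 = 17 − 9 = 8 completes the 17 across.
R3C2 = 7 − 6 = 1 completes the 7 across.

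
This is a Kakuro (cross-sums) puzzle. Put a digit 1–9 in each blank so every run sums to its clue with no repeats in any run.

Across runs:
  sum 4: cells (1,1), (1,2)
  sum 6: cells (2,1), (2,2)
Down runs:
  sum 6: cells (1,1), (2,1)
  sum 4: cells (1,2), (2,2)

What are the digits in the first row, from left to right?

4 in 2 cells must be {1,3}.
The 4 across and the 6 down share only 1, so (1,1) = 1.
(1,2) = 4 − 1 = 3 completes the 4 across.
(2,1) = 6 − 1 = 5 completes the 6 down.
(2,2) = 6 − 5 = 1 completes the 6 across.

1 3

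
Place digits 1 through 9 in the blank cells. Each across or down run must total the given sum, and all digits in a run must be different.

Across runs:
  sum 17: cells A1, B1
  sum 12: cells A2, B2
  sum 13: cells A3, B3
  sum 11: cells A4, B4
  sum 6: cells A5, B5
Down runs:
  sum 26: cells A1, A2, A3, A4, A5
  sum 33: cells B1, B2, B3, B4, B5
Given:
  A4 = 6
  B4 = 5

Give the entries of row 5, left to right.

2 4

17 in 2 cells must be {8,9}.
Given what's placed, B5 must be 4 to fit the 6 across and 33 down.
A5 = 6 − 4 = 2 completes the 6 across.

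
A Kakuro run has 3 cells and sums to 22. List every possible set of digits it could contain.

{5,8,9}; {6,7,9}

3 distinct digits from 1–9 sum between 6 and 24.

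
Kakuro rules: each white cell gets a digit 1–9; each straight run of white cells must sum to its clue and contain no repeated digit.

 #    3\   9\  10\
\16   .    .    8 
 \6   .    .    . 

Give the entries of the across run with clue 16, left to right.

2 6 8

6 in 3 cells must be {1,2,3}; 3 in 2 cells must be {1,2}.
R2C3 = 10 − 8 = 2 completes the 10 down.
Given what's placed, R2C1 must be 1 to fit the 6 across and 3 down.
R2C2 = 6 − 3 = 3 completes the 6 across.
R1C1 = 3 − 1 = 2 completes the 3 down.
R1C2 = 16 − 10 = 6 completes the 16 across.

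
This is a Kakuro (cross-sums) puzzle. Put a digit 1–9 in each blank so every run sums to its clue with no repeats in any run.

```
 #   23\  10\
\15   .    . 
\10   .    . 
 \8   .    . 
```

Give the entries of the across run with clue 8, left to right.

23 in 3 cells must be {6,8,9}.
The 8 across and the 23 down share only 6, so R3C1 = 6.
R3C2 = 8 − 6 = 2 completes the 8 across.
Given what's placed, R1C2 must be 7 to fit the 15 across and 10 down.
R2C2 = 10 − 9 = 1 completes the 10 down.
R1C1 = 15 − 7 = 8 completes the 15 across.
R2C1 = 10 − 1 = 9 completes the 10 across.

6 2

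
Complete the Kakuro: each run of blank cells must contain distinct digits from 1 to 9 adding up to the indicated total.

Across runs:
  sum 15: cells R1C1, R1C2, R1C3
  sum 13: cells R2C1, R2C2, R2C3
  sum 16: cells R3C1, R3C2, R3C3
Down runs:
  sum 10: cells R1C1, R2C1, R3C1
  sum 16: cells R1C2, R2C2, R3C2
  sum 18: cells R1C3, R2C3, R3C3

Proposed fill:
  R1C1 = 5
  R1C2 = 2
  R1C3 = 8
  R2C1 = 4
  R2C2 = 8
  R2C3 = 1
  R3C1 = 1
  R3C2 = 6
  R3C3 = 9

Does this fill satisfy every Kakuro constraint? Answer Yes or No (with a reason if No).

Yes

Across: 5+2+8=15; 4+8+1=13; 1+6+9=16. Down: 5+4+1=10; 2+8+6=16; 8+1+9=18. No digit repeats within any run.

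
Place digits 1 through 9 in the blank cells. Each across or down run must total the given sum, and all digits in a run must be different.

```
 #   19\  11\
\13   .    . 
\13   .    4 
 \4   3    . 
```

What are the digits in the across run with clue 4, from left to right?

3, 1

4 in 2 cells must be {1,3}.
R2C1 = 13 − 4 = 9 completes the 13 across.
R3C2 = 4 − 3 = 1 completes the 4 across.
R1C1 = 19 − 12 = 7 completes the 19 down.
R1C2 = 13 − 7 = 6 completes the 13 across.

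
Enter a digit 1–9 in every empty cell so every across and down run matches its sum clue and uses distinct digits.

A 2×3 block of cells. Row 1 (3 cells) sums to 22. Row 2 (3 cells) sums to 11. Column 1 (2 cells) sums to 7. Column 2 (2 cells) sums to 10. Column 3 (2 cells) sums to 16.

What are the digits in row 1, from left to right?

16 in 2 cells must be {7,9}.
The 11 across and the 16 down share only 7, so (2,3) = 7.
(1,3) = 16 − 7 = 9 completes the 16 down.
Nothing is forced directly, so branch on (2,1), whose candidates are 1 or 3. If (2,1) = 3: then (1,1) would have to be in {5,6,7,8} for the 22 across but in {4} for the 7 down — contradiction. So (2,1) = 1.
(1,1) = 7 − 1 = 6 completes the 7 down.
(1,2) = 22 − 15 = 7 completes the 22 across.
(2,2) = 11 − 8 = 3 completes the 11 across.

6, 7, 9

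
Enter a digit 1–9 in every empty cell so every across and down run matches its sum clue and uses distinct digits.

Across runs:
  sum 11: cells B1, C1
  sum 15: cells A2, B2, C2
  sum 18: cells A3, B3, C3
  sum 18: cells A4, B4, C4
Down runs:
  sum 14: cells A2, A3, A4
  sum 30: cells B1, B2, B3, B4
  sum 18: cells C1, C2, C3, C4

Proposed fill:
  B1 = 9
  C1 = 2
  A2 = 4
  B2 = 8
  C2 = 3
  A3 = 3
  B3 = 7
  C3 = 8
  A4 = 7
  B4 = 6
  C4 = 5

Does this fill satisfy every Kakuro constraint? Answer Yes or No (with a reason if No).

Across: 9+2=11; 4+8+3=15; 3+7+8=18; 7+6+5=18. Down: 4+3+7=14; 9+8+7+6=30; 2+3+8+5=18. No digit repeats within any run.

Yes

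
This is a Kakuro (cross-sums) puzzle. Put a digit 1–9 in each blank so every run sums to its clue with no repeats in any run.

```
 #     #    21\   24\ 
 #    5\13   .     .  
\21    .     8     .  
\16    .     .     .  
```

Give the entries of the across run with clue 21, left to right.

4 8 9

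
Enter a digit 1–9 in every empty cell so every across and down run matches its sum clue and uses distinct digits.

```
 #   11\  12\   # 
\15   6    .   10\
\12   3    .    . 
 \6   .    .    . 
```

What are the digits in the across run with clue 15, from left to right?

6 in 3 cells must be {1,2,3}.
R1C2 = 15 − 6 = 9 completes the 15 across.
R3C1 = 11 − 9 = 2 completes the 11 down.
R3C2 = 1: the only remaining digit allowed by both the 6 across and the 12 down.
R3C3 = 6 − 3 = 3 completes the 6 across.
R2C2 = 12 − 10 = 2 completes the 12 down.
R2C3 = 12 − 5 = 7 completes the 12 across.

6, 9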